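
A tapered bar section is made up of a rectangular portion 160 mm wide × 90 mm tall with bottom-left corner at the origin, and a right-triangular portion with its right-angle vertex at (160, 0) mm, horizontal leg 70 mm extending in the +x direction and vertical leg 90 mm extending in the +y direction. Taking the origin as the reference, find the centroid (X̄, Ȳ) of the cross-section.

X̄ = 98.55 mm, Ȳ = 42.31 mm

rectangular portion: A = 160 × 90 = 14400.00, centroid at (80.00, 45.00).
triangular portion: A = ½·70·90 = 3150.00, centroid at (183.33, 30.00).
ΣA = 17550.00 mm², ΣAX̄ = 1729500.00 mm³, ΣAȲ = 742500.00 mm³.
X̄ = 1729500.00/17550.00 = 98.55 mm; Ȳ = 742500.00/17550.00 = 42.31 mm.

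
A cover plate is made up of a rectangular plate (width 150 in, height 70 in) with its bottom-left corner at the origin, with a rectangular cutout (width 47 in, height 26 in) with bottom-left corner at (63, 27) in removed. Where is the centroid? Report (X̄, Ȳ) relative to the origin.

plate: A = 150 × 70 = 10500.00, centroid at (75.00, 35.00).
hole: A = −(47 × 26) = -1222.00, centroid at (86.50, 40.00).
ΣA = 9278.00 in², ΣAX̄ = 681797.00 in³, ΣAȲ = 318620.00 in³.
X̄ = 681797.00/9278.00 = 73.49 in; Ȳ = 318620.00/9278.00 = 34.34 in.

X̄ = 73.49 in, Ȳ = 34.34 in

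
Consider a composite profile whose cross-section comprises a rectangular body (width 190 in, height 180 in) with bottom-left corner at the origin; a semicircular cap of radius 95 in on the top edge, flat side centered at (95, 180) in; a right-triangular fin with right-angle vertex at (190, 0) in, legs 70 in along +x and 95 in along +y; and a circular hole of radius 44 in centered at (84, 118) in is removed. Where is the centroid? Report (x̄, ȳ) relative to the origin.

rectangular body: A = 190 × 180 = 34200.00, centroid at (95.00, 90.00).
semicircular top: A = ½π·95² = 14176.44, centroid at (95.00, 220.32).
triangular fin: A = ½·70·95 = 3325.00, centroid at (213.33, 31.67).
hole: A = −π·44² = -6082.12, centroid at (84.00, 118.00).
ΣA = 45619.31 in², ΣAx̄ = 4794196.47 in³, ΣAȳ = 5588943.07 in³.
x̄ = 4794196.47/45619.31 = 105.09 in; ȳ = 5588943.07/45619.31 = 122.51 in.

x̄ = 105.09 in, ȳ = 122.51 in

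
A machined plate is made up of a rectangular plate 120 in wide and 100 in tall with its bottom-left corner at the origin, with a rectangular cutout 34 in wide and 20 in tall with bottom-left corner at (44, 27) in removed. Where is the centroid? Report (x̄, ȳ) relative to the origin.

plate: A = 120 × 100 = 12000.00, centroid at (60.00, 50.00).
hole: A = −(34 × 20) = -680.00, centroid at (61.00, 37.00).
ΣA = 11320.00 in², ΣAx̄ = 678520.00 in³, ΣAȳ = 574840.00 in³.
x̄ = 678520.00/11320.00 = 59.94 in; ȳ = 574840.00/11320.00 = 50.78 in.

x̄ = 59.94 in, ȳ = 50.78 in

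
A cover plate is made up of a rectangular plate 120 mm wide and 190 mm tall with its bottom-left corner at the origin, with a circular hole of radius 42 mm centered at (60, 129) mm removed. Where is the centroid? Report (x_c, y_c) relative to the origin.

plate: A = 120 × 190 = 22800.00, centroid at (60.00, 95.00).
hole: A = −π·42² = -5541.77, centroid at (60.00, 129.00).
ΣA = 17258.23 mm², ΣAx_c = 1035493.83 mm³, ΣAy_c = 1451111.74 mm³.
x_c = 1035493.83/17258.23 = 60.00 mm; y_c = 1451111.74/17258.23 = 84.08 mm.

x_c = 60.00 mm, y_c = 84.08 mm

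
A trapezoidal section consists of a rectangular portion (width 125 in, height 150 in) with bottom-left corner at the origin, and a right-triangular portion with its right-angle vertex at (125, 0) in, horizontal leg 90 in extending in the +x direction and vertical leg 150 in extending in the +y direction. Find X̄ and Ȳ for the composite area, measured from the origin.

X̄ = 86.99 in, Ȳ = 68.38 in

rectangular portion: A = 125 × 150 = 18750.00, centroid at (62.50, 75.00).
triangular portion: A = ½·90·150 = 6750.00, centroid at (155.00, 50.00).
ΣA = 25500.00 in²
ΣAX̄ = (18750.00)(62.50) + (6750.00)(155.00) = 2218125.00 in³
ΣAȲ = (18750.00)(75.00) + (6750.00)(50.00) = 1743750.00 in³
X̄ = 2218125.00 / 25500.00 = 86.99 in
Ȳ = 1743750.00 / 25500.00 = 68.38 in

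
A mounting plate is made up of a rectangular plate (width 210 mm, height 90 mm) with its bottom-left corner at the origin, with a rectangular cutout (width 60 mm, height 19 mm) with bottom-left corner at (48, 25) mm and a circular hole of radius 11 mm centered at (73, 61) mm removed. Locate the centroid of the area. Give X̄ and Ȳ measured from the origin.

X̄ = 107.47 mm, Ȳ = 45.34 mm

plate: A = 210 × 90 = 18900.00, centroid at (105.00, 45.00).
hole 1: A = −(60 × 19) = -1140.00, centroid at (78.00, 34.50).
hole 2: A = −π·11² = -380.13, centroid at (73.00, 61.00).
ΣA = 17379.87 mm²
ΣAX̄ = (18900.00)(105.00) + (-1140.00)(78.00) + (-380.13)(73.00) = 1867830.31 mm³
ΣAȲ = (18900.00)(45.00) + (-1140.00)(34.50) + (-380.13)(61.00) = 787981.90 mm³
X̄ = 1867830.31 / 17379.87 = 107.47 mm
Ȳ = 787981.90 / 17379.87 = 45.34 mm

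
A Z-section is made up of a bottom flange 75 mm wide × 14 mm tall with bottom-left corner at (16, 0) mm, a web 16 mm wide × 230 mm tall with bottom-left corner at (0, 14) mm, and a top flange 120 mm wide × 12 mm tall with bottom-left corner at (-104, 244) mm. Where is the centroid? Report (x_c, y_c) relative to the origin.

bottom flange: A = 75 × 14 = 1050.00, centroid at (53.50, 7.00).
web: A = 16 × 230 = 3680.00, centroid at (8.00, 129.00).
top flange: A = 120 × 12 = 1440.00, centroid at (-44.00, 250.00).
ΣA = 6170.00 mm²
ΣAx_c = (1050.00)(53.50) + (3680.00)(8.00) + (1440.00)(-44.00) = 22255.00 mm³
ΣAy_c = (1050.00)(7.00) + (3680.00)(129.00) + (1440.00)(250.00) = 842070.00 mm³
x_c = 22255.00 / 6170.00 = 3.61 mm
y_c = 842070.00 / 6170.00 = 136.48 mm

x_c = 3.61 mm, y_c = 136.48 mm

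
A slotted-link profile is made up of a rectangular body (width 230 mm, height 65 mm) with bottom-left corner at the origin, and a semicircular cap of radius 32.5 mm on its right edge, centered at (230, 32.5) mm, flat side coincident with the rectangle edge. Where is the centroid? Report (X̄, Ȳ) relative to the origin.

rectangular body: A = 230 × 65 = 14950.00, centroid at (115.00, 32.50).
semicircular end: A = ½π·32.5² = 1659.15, centroid at (243.79, 32.50).
ΣA = 16609.15 mm², ΣAX̄ = 2123740.75 mm³, ΣAȲ = 539797.49 mm³.
X̄ = 2123740.75/16609.15 = 127.87 mm; Ȳ = 539797.49/16609.15 = 32.50 mm.

X̄ = 127.87 mm, Ȳ = 32.50 mm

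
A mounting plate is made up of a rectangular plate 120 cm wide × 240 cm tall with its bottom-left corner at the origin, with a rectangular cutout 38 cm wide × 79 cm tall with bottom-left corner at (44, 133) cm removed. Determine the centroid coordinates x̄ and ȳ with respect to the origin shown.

x̄ = 59.65 cm, ȳ = 113.89 cm

plate: A = 120 × 240 = 28800.00, centroid at (60.00, 120.00).
hole: A = −(38 × 79) = -3002.00, centroid at (63.00, 172.50).
ΣA = 25798.00 cm², ΣAx̄ = 1538874.00 cm³, ΣAȳ = 2938155.00 cm³.
x̄ = 1538874.00/25798.00 = 59.65 cm; ȳ = 2938155.00/25798.00 = 113.89 cm.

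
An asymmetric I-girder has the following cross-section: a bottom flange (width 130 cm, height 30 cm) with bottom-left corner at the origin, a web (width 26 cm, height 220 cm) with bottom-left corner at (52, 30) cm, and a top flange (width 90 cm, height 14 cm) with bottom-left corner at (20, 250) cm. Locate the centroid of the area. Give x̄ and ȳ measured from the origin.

bottom flange: A = 130 × 30 = 3900.00, centroid at (65.00, 15.00).
web: A = 26 × 220 = 5720.00, centroid at (65.00, 140.00).
top flange: A = 90 × 14 = 1260.00, centroid at (65.00, 257.00).
ΣA = 10880.00 cm², ΣAx̄ = 707200.00 cm³, ΣAȳ = 1183120.00 cm³.
x̄ = 707200.00/10880.00 = 65.00 cm; ȳ = 1183120.00/10880.00 = 108.74 cm.

x̄ = 65.00 cm, ȳ = 108.74 cm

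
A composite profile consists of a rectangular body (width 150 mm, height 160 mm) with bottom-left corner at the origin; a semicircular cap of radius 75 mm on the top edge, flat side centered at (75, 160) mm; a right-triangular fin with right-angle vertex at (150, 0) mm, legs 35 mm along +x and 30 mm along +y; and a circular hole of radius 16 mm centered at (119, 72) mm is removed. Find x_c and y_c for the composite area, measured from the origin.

x_c = 75.31 mm, y_c = 109.42 mm

Part | A | x̄ᵢ | ȳᵢ | A·x̄ᵢ | A·ȳᵢ
rectangular body | 24000.00 | 75.00 | 80.00 | 1800000.00 | 1920000.00
semicircular top | 8835.73 | 75.00 | 191.83 | 662679.70 | 1694966.69
triangular fin | 525.00 | 161.67 | 10.00 | 84875.00 | 5250.00
hole | -804.25 | 119.00 | 72.00 | -95705.48 | -57905.84
Σ | 32556.48 |  |  | 2451849.22 | 3562310.86
x_c = 2451849.22 / 32556.48 = 75.31 mm
y_c = 3562310.86 / 32556.48 = 109.42 mm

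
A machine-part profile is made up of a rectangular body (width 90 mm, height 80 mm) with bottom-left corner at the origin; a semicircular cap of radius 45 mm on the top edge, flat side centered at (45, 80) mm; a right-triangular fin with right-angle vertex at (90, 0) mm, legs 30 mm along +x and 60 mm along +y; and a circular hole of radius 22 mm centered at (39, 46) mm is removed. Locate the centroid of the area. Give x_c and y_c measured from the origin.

x_c = 51.01 mm, y_c = 56.48 mm

rectangular body: A = 90 × 80 = 7200.00, centroid at (45.00, 40.00).
semicircular top: A = ½π·45² = 3180.86, centroid at (45.00, 99.10).
triangular fin: A = ½·30·60 = 900.00, centroid at (100.00, 20.00).
hole: A = −π·22² = -1520.53, centroid at (39.00, 46.00).
ΣA = 9760.33 mm²
ΣAx_c = (7200.00)(45.00) + (3180.86)(45.00) + (900.00)(100.00) + (-1520.53)(39.00) = 497838.11 mm³
ΣAy_c = (7200.00)(40.00) + (3180.86)(99.10) + (900.00)(20.00) + (-1520.53)(46.00) = 551274.59 mm³
x_c = 497838.11 / 9760.33 = 51.01 mm
y_c = 551274.59 / 9760.33 = 56.48 mm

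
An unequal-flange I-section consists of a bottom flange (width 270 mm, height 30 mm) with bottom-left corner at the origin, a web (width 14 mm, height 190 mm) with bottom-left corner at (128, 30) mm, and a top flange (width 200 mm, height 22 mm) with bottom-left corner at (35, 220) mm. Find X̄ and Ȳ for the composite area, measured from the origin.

bottom flange: A = 270 × 30 = 8100.00, centroid at (135.00, 15.00).
web: A = 14 × 190 = 2660.00, centroid at (135.00, 125.00).
top flange: A = 200 × 22 = 4400.00, centroid at (135.00, 231.00).
ΣA = 15160.00 mm², ΣAX̄ = 2046600.00 mm³, ΣAȲ = 1470400.00 mm³.
X̄ = 2046600.00/15160.00 = 135.00 mm; Ȳ = 1470400.00/15160.00 = 96.99 mm.

X̄ = 135.00 mm, Ȳ = 96.99 mm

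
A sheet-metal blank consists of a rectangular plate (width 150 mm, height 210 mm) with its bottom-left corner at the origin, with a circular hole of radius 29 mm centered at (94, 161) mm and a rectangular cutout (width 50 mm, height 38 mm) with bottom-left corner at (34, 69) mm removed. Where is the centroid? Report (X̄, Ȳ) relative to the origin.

plate: A = 150 × 210 = 31500.00, centroid at (75.00, 105.00).
hole 1: A = −π·29² = -2642.08, centroid at (94.00, 161.00).
hole 2: A = −(50 × 38) = -1900.00, centroid at (59.00, 88.00).
ΣA = 26957.92 mm², ΣAX̄ = 2002044.53 mm³, ΣAȲ = 2714925.21 mm³.
X̄ = 2002044.53/26957.92 = 74.27 mm; Ȳ = 2714925.21/26957.92 = 100.71 mm.

X̄ = 74.27 mm, Ȳ = 100.71 mm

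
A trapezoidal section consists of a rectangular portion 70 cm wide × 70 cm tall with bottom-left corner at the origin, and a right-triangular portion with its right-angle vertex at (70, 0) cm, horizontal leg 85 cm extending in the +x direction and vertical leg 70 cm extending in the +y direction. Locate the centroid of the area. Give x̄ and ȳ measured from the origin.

x̄ = 58.93 cm, ȳ = 30.59 cm

rectangular portion: A = 70 × 70 = 4900.00, centroid at (35.00, 35.00).
triangular portion: A = ½·85·70 = 2975.00, centroid at (98.33, 23.33).
ΣA = 7875.00 cm²
ΣAx̄ = (4900.00)(35.00) + (2975.00)(98.33) = 464041.67 cm³
ΣAȳ = (4900.00)(35.00) + (2975.00)(23.33) = 240916.67 cm³
x̄ = 464041.67 / 7875.00 = 58.93 cm
ȳ = 240916.67 / 7875.00 = 30.59 cm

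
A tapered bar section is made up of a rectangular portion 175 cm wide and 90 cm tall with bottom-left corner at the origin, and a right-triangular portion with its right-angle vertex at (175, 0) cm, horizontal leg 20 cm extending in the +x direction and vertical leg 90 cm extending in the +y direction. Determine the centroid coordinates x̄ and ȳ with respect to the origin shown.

rectangular portion: A = 175 × 90 = 15750.00, centroid at (87.50, 45.00).
triangular portion: A = ½·20·90 = 900.00, centroid at (181.67, 30.00).
ΣA = 16650.00 cm²
ΣAx̄ = (15750.00)(87.50) + (900.00)(181.67) = 1541625.00 cm³
ΣAȳ = (15750.00)(45.00) + (900.00)(30.00) = 735750.00 cm³
x̄ = 1541625.00 / 16650.00 = 92.59 cm
ȳ = 735750.00 / 16650.00 = 44.19 cm

x̄ = 92.59 cm, ȳ = 44.19 cm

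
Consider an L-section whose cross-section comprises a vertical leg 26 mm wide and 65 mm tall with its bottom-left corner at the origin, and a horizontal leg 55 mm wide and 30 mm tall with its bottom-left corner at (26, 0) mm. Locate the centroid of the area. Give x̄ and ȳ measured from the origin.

x̄ = 33.01 mm, ȳ = 23.85 mm

vertical leg: A = 26 × 65 = 1690.00, centroid at (13.00, 32.50).
horizontal leg: A = 55 × 30 = 1650.00, centroid at (53.50, 15.00).
ΣA = 3340.00 mm²
ΣAx̄ = (1690.00)(13.00) + (1650.00)(53.50) = 110245.00 mm³
ΣAȳ = (1690.00)(32.50) + (1650.00)(15.00) = 79675.00 mm³
x̄ = 110245.00 / 3340.00 = 33.01 mm
ȳ = 79675.00 / 3340.00 = 23.85 mm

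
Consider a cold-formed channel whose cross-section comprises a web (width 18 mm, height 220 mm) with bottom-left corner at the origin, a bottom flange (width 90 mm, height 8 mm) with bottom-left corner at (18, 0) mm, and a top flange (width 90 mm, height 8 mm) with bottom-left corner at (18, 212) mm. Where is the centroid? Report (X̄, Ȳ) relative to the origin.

web: A = 18 × 220 = 3960.00, centroid at (9.00, 110.00).
bottom flange: A = 90 × 8 = 720.00, centroid at (63.00, 4.00).
top flange: A = 90 × 8 = 720.00, centroid at (63.00, 216.00).
ΣA = 5400.00 mm²
ΣAX̄ = (3960.00)(9.00) + (720.00)(63.00) + (720.00)(63.00) = 126360.00 mm³
ΣAȲ = (3960.00)(110.00) + (720.00)(4.00) + (720.00)(216.00) = 594000.00 mm³
X̄ = 126360.00 / 5400.00 = 23.40 mm
Ȳ = 594000.00 / 5400.00 = 110.00 mm

X̄ = 23.40 mm, Ȳ = 110.00 mm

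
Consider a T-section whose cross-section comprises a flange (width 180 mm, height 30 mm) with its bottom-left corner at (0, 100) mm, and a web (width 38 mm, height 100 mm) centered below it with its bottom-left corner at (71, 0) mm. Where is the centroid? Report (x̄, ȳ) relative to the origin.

web: A = 38 × 100 = 3800.00, centroid at (90.00, 50.00).
flange: A = 180 × 30 = 5400.00, centroid at (90.00, 115.00).
ΣA = 9200.00 mm², ΣAx̄ = 828000.00 mm³, ΣAȳ = 811000.00 mm³.
x̄ = 828000.00/9200.00 = 90.00 mm; ȳ = 811000.00/9200.00 = 88.15 mm.

x̄ = 90.00 mm, ȳ = 88.15 mm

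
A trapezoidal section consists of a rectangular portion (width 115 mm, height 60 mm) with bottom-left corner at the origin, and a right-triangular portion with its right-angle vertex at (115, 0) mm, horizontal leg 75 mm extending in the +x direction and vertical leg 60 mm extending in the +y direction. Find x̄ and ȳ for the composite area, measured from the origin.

x̄ = 77.79 mm, ȳ = 27.54 mm

Part | A | x̄ᵢ | ȳᵢ | A·x̄ᵢ | A·ȳᵢ
rectangular portion | 6900.00 | 57.50 | 30.00 | 396750.00 | 207000.00
triangular portion | 2250.00 | 140.00 | 20.00 | 315000.00 | 45000.00
Σ | 9150.00 |  |  | 711750.00 | 252000.00
x̄ = 711750.00 / 9150.00 = 77.79 mm
ȳ = 252000.00 / 9150.00 = 27.54 mm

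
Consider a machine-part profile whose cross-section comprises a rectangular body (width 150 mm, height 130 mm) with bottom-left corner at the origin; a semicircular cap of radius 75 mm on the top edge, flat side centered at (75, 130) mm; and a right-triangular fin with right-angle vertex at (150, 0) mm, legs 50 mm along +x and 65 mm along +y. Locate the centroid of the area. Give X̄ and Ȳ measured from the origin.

rectangular body: A = 150 × 130 = 19500.00, centroid at (75.00, 65.00).
semicircular top: A = ½π·75² = 8835.73, centroid at (75.00, 161.83).
triangular fin: A = ½·50·65 = 1625.00, centroid at (166.67, 21.67).
ΣA = 29960.73 mm²
ΣAX̄ = (19500.00)(75.00) + (8835.73)(75.00) + (1625.00)(166.67) = 2396013.03 mm³
ΣAȲ = (19500.00)(65.00) + (8835.73)(161.83) + (1625.00)(21.67) = 2732603.15 mm³
X̄ = 2396013.03 / 29960.73 = 79.97 mm
Ȳ = 2732603.15 / 29960.73 = 91.21 mm

X̄ = 79.97 mm, Ȳ = 91.21 mm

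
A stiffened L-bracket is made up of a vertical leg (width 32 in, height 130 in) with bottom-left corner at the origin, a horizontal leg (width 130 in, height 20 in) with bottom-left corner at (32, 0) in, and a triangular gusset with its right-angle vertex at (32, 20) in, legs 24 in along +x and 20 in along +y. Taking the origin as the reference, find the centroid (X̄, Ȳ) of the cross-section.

Part | A | x̄ᵢ | ȳᵢ | A·x̄ᵢ | A·ȳᵢ
vertical leg | 4160.00 | 16.00 | 65.00 | 66560.00 | 270400.00
horizontal leg | 2600.00 | 97.00 | 10.00 | 252200.00 | 26000.00
gusset | 240.00 | 40.00 | 26.67 | 9600.00 | 6400.00
Σ | 7000.00 |  |  | 328360.00 | 302800.00
X̄ = 328360.00 / 7000.00 = 46.91 in
Ȳ = 302800.00 / 7000.00 = 43.26 in

X̄ = 46.91 in, Ȳ = 43.26 in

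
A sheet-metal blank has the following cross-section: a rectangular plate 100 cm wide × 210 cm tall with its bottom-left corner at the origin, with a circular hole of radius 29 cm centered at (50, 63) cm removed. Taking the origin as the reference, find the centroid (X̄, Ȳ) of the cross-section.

plate: A = 100 × 210 = 21000.00, centroid at (50.00, 105.00).
hole: A = −π·29² = -2642.08, centroid at (50.00, 63.00).
ΣA = 18357.92 cm², ΣAX̄ = 917896.03 cm³, ΣAȲ = 2038549.00 cm³.
X̄ = 917896.03/18357.92 = 50.00 cm; Ȳ = 2038549.00/18357.92 = 111.04 cm.

X̄ = 50.00 cm, Ȳ = 111.04 cm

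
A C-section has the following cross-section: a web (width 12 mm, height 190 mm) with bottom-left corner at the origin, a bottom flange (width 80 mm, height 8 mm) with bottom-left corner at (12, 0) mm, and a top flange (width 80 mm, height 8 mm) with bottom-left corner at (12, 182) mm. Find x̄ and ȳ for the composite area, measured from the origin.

x̄ = 22.54 mm, ȳ = 95.00 mm

Part | A | x̄ᵢ | ȳᵢ | A·x̄ᵢ | A·ȳᵢ
web | 2280.00 | 6.00 | 95.00 | 13680.00 | 216600.00
bottom flange | 640.00 | 52.00 | 4.00 | 33280.00 | 2560.00
top flange | 640.00 | 52.00 | 186.00 | 33280.00 | 119040.00
Σ | 3560.00 |  |  | 80240.00 | 338200.00
x̄ = 80240.00 / 3560.00 = 22.54 mm
ȳ = 338200.00 / 3560.00 = 95.00 mm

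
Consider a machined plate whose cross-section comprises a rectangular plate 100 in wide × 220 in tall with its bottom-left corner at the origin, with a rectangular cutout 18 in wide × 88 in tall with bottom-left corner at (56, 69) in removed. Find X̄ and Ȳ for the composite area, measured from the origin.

Part | A | x̄ᵢ | ȳᵢ | A·x̄ᵢ | A·ȳᵢ
plate | 22000.00 | 50.00 | 110.00 | 1100000.00 | 2420000.00
hole | -1584.00 | 65.00 | 113.00 | -102960.00 | -178992.00
Σ | 20416.00 |  |  | 997040.00 | 2241008.00
X̄ = 997040.00 / 20416.00 = 48.84 in
Ȳ = 2241008.00 / 20416.00 = 109.77 in

X̄ = 48.84 in, Ȳ = 109.77 in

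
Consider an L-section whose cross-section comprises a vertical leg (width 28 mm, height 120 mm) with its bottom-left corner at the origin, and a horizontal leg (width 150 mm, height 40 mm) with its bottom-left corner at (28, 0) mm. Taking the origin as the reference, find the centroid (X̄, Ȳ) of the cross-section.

vertical leg: A = 28 × 120 = 3360.00, centroid at (14.00, 60.00).
horizontal leg: A = 150 × 40 = 6000.00, centroid at (103.00, 20.00).
ΣA = 9360.00 mm²
ΣAX̄ = (3360.00)(14.00) + (6000.00)(103.00) = 665040.00 mm³
ΣAȲ = (3360.00)(60.00) + (6000.00)(20.00) = 321600.00 mm³
X̄ = 665040.00 / 9360.00 = 71.05 mm
Ȳ = 321600.00 / 9360.00 = 34.36 mm

X̄ = 71.05 mm, Ȳ = 34.36 mm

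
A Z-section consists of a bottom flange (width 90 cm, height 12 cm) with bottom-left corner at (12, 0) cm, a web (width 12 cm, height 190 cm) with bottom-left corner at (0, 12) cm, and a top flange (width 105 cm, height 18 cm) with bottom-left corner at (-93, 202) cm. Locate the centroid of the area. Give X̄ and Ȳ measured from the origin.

bottom flange: A = 90 × 12 = 1080.00, centroid at (57.00, 6.00).
web: A = 12 × 190 = 2280.00, centroid at (6.00, 107.00).
top flange: A = 105 × 18 = 1890.00, centroid at (-40.50, 211.00).
ΣA = 5250.00 cm²
ΣAX̄ = (1080.00)(57.00) + (2280.00)(6.00) + (1890.00)(-40.50) = -1305.00 cm³
ΣAȲ = (1080.00)(6.00) + (2280.00)(107.00) + (1890.00)(211.00) = 649230.00 cm³
X̄ = -1305.00 / 5250.00 = -0.25 cm
Ȳ = 649230.00 / 5250.00 = 123.66 cm

X̄ = -0.25 cm, Ȳ = 123.66 cm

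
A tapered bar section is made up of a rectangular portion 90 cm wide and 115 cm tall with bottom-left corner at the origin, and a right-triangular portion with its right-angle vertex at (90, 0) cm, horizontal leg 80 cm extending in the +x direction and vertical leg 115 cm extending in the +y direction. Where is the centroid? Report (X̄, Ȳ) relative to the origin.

X̄ = 67.05 cm, Ȳ = 51.60 cm

Part | A | x̄ᵢ | ȳᵢ | A·x̄ᵢ | A·ȳᵢ
rectangular portion | 10350.00 | 45.00 | 57.50 | 465750.00 | 595125.00
triangular portion | 4600.00 | 116.67 | 38.33 | 536666.67 | 176333.33
Σ | 14950.00 |  |  | 1002416.67 | 771458.33
X̄ = 1002416.67 / 14950.00 = 67.05 cm
Ȳ = 771458.33 / 14950.00 = 51.60 cm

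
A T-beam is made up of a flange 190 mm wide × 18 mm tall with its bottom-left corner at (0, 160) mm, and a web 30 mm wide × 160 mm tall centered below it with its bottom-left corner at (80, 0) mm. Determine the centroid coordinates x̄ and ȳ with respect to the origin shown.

x̄ = 95.00 mm, ȳ = 117.03 mm

Part | A | x̄ᵢ | ȳᵢ | A·x̄ᵢ | A·ȳᵢ
web | 4800.00 | 95.00 | 80.00 | 456000.00 | 384000.00
flange | 3420.00 | 95.00 | 169.00 | 324900.00 | 577980.00
Σ | 8220.00 |  |  | 780900.00 | 961980.00
x̄ = 780900.00 / 8220.00 = 95.00 mm
ȳ = 961980.00 / 8220.00 = 117.03 mm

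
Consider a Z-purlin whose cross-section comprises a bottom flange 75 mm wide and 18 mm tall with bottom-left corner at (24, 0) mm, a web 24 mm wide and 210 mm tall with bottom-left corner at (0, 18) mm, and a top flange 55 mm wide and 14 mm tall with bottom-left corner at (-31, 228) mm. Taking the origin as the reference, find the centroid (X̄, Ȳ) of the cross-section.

Part | A | x̄ᵢ | ȳᵢ | A·x̄ᵢ | A·ȳᵢ
bottom flange | 1350.00 | 61.50 | 9.00 | 83025.00 | 12150.00
web | 5040.00 | 12.00 | 123.00 | 60480.00 | 619920.00
top flange | 770.00 | -3.50 | 235.00 | -2695.00 | 180950.00
Σ | 7160.00 |  |  | 140810.00 | 813020.00
X̄ = 140810.00 / 7160.00 = 19.67 mm
Ȳ = 813020.00 / 7160.00 = 113.55 mm

X̄ = 19.67 mm, Ȳ = 113.55 mm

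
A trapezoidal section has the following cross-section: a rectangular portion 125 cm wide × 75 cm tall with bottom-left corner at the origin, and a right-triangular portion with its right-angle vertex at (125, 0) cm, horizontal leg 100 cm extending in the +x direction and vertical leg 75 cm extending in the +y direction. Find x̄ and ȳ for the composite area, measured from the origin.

x̄ = 89.88 cm, ȳ = 33.93 cm

rectangular portion: A = 125 × 75 = 9375.00, centroid at (62.50, 37.50).
triangular portion: A = ½·100·75 = 3750.00, centroid at (158.33, 25.00).
ΣA = 13125.00 cm²
ΣAx̄ = (9375.00)(62.50) + (3750.00)(158.33) = 1179687.50 cm³
ΣAȳ = (9375.00)(37.50) + (3750.00)(25.00) = 445312.50 cm³
x̄ = 1179687.50 / 13125.00 = 89.88 cm
ȳ = 445312.50 / 13125.00 = 33.93 cm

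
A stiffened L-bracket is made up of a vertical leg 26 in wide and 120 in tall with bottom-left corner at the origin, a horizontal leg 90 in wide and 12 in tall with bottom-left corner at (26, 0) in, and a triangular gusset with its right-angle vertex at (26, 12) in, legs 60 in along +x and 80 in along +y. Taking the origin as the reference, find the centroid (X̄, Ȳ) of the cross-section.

vertical leg: A = 26 × 120 = 3120.00, centroid at (13.00, 60.00).
horizontal leg: A = 90 × 12 = 1080.00, centroid at (71.00, 6.00).
gusset: A = ½·60·80 = 2400.00, centroid at (46.00, 38.67).
ΣA = 6600.00 in²
ΣAX̄ = (3120.00)(13.00) + (1080.00)(71.00) + (2400.00)(46.00) = 227640.00 in³
ΣAȲ = (3120.00)(60.00) + (1080.00)(6.00) + (2400.00)(38.67) = 286480.00 in³
X̄ = 227640.00 / 6600.00 = 34.49 in
Ȳ = 286480.00 / 6600.00 = 43.41 in

X̄ = 34.49 in, Ȳ = 43.41 in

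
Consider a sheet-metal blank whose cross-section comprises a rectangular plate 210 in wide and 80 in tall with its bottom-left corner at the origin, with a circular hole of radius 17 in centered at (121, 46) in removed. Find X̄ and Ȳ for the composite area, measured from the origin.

plate: A = 210 × 80 = 16800.00, centroid at (105.00, 40.00).
hole: A = −π·17² = -907.92, centroid at (121.00, 46.00).
ΣA = 15892.08 in²
ΣAX̄ = (16800.00)(105.00) + (-907.92)(121.00) = 1654141.65 in³
ΣAȲ = (16800.00)(40.00) + (-907.92)(46.00) = 630235.67 in³
X̄ = 1654141.65 / 15892.08 = 104.09 in
Ȳ = 630235.67 / 15892.08 = 39.66 in

X̄ = 104.09 in, Ȳ = 39.66 in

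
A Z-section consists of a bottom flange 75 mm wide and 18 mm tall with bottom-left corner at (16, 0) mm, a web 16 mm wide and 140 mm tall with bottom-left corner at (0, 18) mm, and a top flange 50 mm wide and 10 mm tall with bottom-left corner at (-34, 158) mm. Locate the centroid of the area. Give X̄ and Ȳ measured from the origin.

bottom flange: A = 75 × 18 = 1350.00, centroid at (53.50, 9.00).
web: A = 16 × 140 = 2240.00, centroid at (8.00, 88.00).
top flange: A = 50 × 10 = 500.00, centroid at (-9.00, 163.00).
ΣA = 4090.00 mm², ΣAX̄ = 85645.00 mm³, ΣAȲ = 290770.00 mm³.
X̄ = 85645.00/4090.00 = 20.94 mm; Ȳ = 290770.00/4090.00 = 71.09 mm.

X̄ = 20.94 mm, Ȳ = 71.09 mm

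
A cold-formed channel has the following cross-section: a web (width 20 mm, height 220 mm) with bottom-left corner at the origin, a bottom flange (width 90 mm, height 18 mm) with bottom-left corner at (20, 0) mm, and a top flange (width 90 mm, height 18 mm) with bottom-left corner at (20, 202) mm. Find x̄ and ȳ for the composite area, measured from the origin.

web: A = 20 × 220 = 4400.00, centroid at (10.00, 110.00).
bottom flange: A = 90 × 18 = 1620.00, centroid at (65.00, 9.00).
top flange: A = 90 × 18 = 1620.00, centroid at (65.00, 211.00).
ΣA = 7640.00 mm², ΣAx̄ = 254600.00 mm³, ΣAȳ = 840400.00 mm³.
x̄ = 254600.00/7640.00 = 33.32 mm; ȳ = 840400.00/7640.00 = 110.00 mm.

x̄ = 33.32 mm, ȳ = 110.00 mm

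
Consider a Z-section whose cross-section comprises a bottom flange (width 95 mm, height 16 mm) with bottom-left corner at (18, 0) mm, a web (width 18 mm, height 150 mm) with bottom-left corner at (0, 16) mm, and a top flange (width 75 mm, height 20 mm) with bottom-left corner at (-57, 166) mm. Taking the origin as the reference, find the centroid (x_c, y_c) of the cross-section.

bottom flange: A = 95 × 16 = 1520.00, centroid at (65.50, 8.00).
web: A = 18 × 150 = 2700.00, centroid at (9.00, 91.00).
top flange: A = 75 × 20 = 1500.00, centroid at (-19.50, 176.00).
ΣA = 5720.00 mm², ΣAx_c = 94610.00 mm³, ΣAy_c = 521860.00 mm³.
x_c = 94610.00/5720.00 = 16.54 mm; y_c = 521860.00/5720.00 = 91.23 mm.

x_c = 16.54 mm, y_c = 91.23 mm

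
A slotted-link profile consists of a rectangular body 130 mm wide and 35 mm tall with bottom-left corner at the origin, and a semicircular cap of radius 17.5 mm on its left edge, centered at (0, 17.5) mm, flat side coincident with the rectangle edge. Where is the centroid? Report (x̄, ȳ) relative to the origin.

x̄ = 58.07 mm, ȳ = 17.50 mm

rectangular body: A = 130 × 35 = 4550.00, centroid at (65.00, 17.50).
semicircular end: A = ½π·17.5² = 481.06, centroid at (-7.43, 17.50).
ΣA = 5031.06 mm², ΣAx̄ = 292177.08 mm³, ΣAȳ = 88043.49 mm³.
x̄ = 292177.08/5031.06 = 58.07 mm; ȳ = 88043.49/5031.06 = 17.50 mm.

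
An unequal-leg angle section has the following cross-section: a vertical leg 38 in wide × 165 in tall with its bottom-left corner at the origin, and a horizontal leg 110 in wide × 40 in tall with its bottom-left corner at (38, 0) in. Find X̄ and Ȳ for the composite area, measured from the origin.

X̄ = 49.52 in, Ȳ = 56.73 in

vertical leg: A = 38 × 165 = 6270.00, centroid at (19.00, 82.50).
horizontal leg: A = 110 × 40 = 4400.00, centroid at (93.00, 20.00).
ΣA = 10670.00 in²
ΣAX̄ = (6270.00)(19.00) + (4400.00)(93.00) = 528330.00 in³
ΣAȲ = (6270.00)(82.50) + (4400.00)(20.00) = 605275.00 in³
X̄ = 528330.00 / 10670.00 = 49.52 in
Ȳ = 605275.00 / 10670.00 = 56.73 in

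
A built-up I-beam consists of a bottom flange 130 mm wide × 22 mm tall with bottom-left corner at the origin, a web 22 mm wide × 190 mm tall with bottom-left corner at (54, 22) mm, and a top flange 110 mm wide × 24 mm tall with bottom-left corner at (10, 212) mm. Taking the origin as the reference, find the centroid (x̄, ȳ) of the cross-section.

bottom flange: A = 130 × 22 = 2860.00, centroid at (65.00, 11.00).
web: A = 22 × 190 = 4180.00, centroid at (65.00, 117.00).
top flange: A = 110 × 24 = 2640.00, centroid at (65.00, 224.00).
ΣA = 9680.00 mm², ΣAx̄ = 629200.00 mm³, ΣAȳ = 1111880.00 mm³.
x̄ = 629200.00/9680.00 = 65.00 mm; ȳ = 1111880.00/9680.00 = 114.86 mm.

x̄ = 65.00 mm, ȳ = 114.86 mm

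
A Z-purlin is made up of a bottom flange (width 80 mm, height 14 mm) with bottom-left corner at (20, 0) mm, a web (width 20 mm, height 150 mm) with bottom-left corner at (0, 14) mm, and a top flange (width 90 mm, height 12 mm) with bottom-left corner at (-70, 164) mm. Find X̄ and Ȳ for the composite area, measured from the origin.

bottom flange: A = 80 × 14 = 1120.00, centroid at (60.00, 7.00).
web: A = 20 × 150 = 3000.00, centroid at (10.00, 89.00).
top flange: A = 90 × 12 = 1080.00, centroid at (-25.00, 170.00).
ΣA = 5200.00 mm², ΣAX̄ = 70200.00 mm³, ΣAȲ = 458440.00 mm³.
X̄ = 70200.00/5200.00 = 13.50 mm; Ȳ = 458440.00/5200.00 = 88.16 mm.

X̄ = 13.50 mm, Ȳ = 88.16 mm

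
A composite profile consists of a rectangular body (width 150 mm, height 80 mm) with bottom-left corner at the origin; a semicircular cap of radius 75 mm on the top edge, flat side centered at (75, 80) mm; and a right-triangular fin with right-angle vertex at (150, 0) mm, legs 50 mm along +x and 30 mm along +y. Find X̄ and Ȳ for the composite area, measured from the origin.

X̄ = 78.18 mm, Ȳ = 68.36 mm

Part | A | x̄ᵢ | ȳᵢ | A·x̄ᵢ | A·ȳᵢ
rectangular body | 12000.00 | 75.00 | 40.00 | 900000.00 | 480000.00
semicircular top | 8835.73 | 75.00 | 111.83 | 662679.70 | 988108.35
triangular fin | 750.00 | 166.67 | 10.00 | 125000.00 | 7500.00
Σ | 21585.73 |  |  | 1687679.70 | 1475608.35
X̄ = 1687679.70 / 21585.73 = 78.18 mm
Ȳ = 1475608.35 / 21585.73 = 68.36 mm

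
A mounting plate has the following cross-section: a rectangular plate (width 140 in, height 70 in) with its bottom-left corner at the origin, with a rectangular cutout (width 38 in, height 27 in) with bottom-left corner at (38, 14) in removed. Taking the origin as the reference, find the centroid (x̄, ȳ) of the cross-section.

plate: A = 140 × 70 = 9800.00, centroid at (70.00, 35.00).
hole: A = −(38 × 27) = -1026.00, centroid at (57.00, 27.50).
ΣA = 8774.00 in², ΣAx̄ = 627518.00 in³, ΣAȳ = 314785.00 in³.
x̄ = 627518.00/8774.00 = 71.52 in; ȳ = 314785.00/8774.00 = 35.88 in.

x̄ = 71.52 in, ȳ = 35.88 in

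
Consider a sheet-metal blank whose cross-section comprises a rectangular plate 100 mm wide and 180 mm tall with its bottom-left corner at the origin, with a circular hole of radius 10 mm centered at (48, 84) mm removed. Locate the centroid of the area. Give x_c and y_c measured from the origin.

Part | A | x̄ᵢ | ȳᵢ | A·x̄ᵢ | A·ȳᵢ
plate | 18000.00 | 50.00 | 90.00 | 900000.00 | 1620000.00
hole | -314.16 | 48.00 | 84.00 | -15079.64 | -26389.38
Σ | 17685.84 |  |  | 884920.36 | 1593610.62
x_c = 884920.36 / 17685.84 = 50.04 mm
y_c = 1593610.62 / 17685.84 = 90.11 mm

x_c = 50.04 mm, y_c = 90.11 mm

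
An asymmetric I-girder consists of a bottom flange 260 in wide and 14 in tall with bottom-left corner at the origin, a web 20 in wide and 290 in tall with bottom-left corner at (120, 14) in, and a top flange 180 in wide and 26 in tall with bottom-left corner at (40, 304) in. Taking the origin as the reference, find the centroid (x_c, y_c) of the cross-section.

Part | A | x̄ᵢ | ȳᵢ | A·x̄ᵢ | A·ȳᵢ
bottom flange | 3640.00 | 130.00 | 7.00 | 473200.00 | 25480.00
web | 5800.00 | 130.00 | 159.00 | 754000.00 | 922200.00
top flange | 4680.00 | 130.00 | 317.00 | 608400.00 | 1483560.00
Σ | 14120.00 |  |  | 1835600.00 | 2431240.00
x_c = 1835600.00 / 14120.00 = 130.00 in
y_c = 2431240.00 / 14120.00 = 172.18 in

x_c = 130.00 in, y_c = 172.18 in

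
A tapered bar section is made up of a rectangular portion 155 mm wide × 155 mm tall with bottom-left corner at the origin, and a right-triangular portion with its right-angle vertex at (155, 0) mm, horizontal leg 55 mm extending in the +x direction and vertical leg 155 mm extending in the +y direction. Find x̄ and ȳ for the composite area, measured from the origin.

x̄ = 91.94 mm, ȳ = 73.61 mm

Part | A | x̄ᵢ | ȳᵢ | A·x̄ᵢ | A·ȳᵢ
rectangular portion | 24025.00 | 77.50 | 77.50 | 1861937.50 | 1861937.50
triangular portion | 4262.50 | 173.33 | 51.67 | 738833.33 | 220229.17
Σ | 28287.50 |  |  | 2600770.83 | 2082166.67
x̄ = 2600770.83 / 28287.50 = 91.94 mm
ȳ = 2082166.67 / 28287.50 = 73.61 mm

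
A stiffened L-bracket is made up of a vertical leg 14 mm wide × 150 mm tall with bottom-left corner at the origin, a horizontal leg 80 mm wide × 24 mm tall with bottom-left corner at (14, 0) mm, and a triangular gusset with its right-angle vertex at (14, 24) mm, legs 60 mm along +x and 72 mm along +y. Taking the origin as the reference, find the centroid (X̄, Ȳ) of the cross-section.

vertical leg: A = 14 × 150 = 2100.00, centroid at (7.00, 75.00).
horizontal leg: A = 80 × 24 = 1920.00, centroid at (54.00, 12.00).
gusset: A = ½·60·72 = 2160.00, centroid at (34.00, 48.00).
ΣA = 6180.00 mm²
ΣAX̄ = (2100.00)(7.00) + (1920.00)(54.00) + (2160.00)(34.00) = 191820.00 mm³
ΣAȲ = (2100.00)(75.00) + (1920.00)(12.00) + (2160.00)(48.00) = 284220.00 mm³
X̄ = 191820.00 / 6180.00 = 31.04 mm
Ȳ = 284220.00 / 6180.00 = 45.99 mm

X̄ = 31.04 mm, Ȳ = 45.99 mm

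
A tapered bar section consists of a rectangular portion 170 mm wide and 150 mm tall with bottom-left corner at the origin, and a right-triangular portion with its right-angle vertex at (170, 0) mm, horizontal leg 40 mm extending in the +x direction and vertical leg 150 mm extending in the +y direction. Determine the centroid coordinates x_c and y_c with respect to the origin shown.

rectangular portion: A = 170 × 150 = 25500.00, centroid at (85.00, 75.00).
triangular portion: A = ½·40·150 = 3000.00, centroid at (183.33, 50.00).
ΣA = 28500.00 mm², ΣAx_c = 2717500.00 mm³, ΣAy_c = 2062500.00 mm³.
x_c = 2717500.00/28500.00 = 95.35 mm; y_c = 2062500.00/28500.00 = 72.37 mm.

x_c = 95.35 mm, y_c = 72.37 mm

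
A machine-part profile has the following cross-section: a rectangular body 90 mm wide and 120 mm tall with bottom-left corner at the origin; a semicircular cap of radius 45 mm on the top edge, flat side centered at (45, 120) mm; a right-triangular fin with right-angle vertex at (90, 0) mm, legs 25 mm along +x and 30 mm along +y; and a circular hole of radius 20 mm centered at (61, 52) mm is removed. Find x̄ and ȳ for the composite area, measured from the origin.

Part | A | x̄ᵢ | ȳᵢ | A·x̄ᵢ | A·ȳᵢ
rectangular body | 10800.00 | 45.00 | 60.00 | 486000.00 | 648000.00
semicircular top | 3180.86 | 45.00 | 139.10 | 143138.82 | 442453.51
triangular fin | 375.00 | 98.33 | 10.00 | 36875.00 | 3750.00
hole | -1256.64 | 61.00 | 52.00 | -76654.86 | -65345.13
Σ | 13099.23 |  |  | 589358.95 | 1028858.38
x̄ = 589358.95 / 13099.23 = 44.99 mm
ȳ = 1028858.38 / 13099.23 = 78.54 mm

x̄ = 44.99 mm, ȳ = 78.54 mm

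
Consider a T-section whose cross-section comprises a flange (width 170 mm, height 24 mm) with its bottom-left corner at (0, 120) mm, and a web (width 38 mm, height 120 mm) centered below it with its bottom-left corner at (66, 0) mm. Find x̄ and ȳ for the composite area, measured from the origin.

web: A = 38 × 120 = 4560.00, centroid at (85.00, 60.00).
flange: A = 170 × 24 = 4080.00, centroid at (85.00, 132.00).
ΣA = 8640.00 mm²
ΣAx̄ = (4560.00)(85.00) + (4080.00)(85.00) = 734400.00 mm³
ΣAȳ = (4560.00)(60.00) + (4080.00)(132.00) = 812160.00 mm³
x̄ = 734400.00 / 8640.00 = 85.00 mm
ȳ = 812160.00 / 8640.00 = 94.00 mm

x̄ = 85.00 mm, ȳ = 94.00 mm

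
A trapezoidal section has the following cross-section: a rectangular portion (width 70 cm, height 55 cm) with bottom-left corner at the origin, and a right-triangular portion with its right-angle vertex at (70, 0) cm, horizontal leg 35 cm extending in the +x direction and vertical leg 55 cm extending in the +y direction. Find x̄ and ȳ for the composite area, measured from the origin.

rectangular portion: A = 70 × 55 = 3850.00, centroid at (35.00, 27.50).
triangular portion: A = ½·35·55 = 962.50, centroid at (81.67, 18.33).
ΣA = 4812.50 cm², ΣAx̄ = 213354.17 cm³, ΣAȳ = 123520.83 cm³.
x̄ = 213354.17/4812.50 = 44.33 cm; ȳ = 123520.83/4812.50 = 25.67 cm.

x̄ = 44.33 cm, ȳ = 25.67 cm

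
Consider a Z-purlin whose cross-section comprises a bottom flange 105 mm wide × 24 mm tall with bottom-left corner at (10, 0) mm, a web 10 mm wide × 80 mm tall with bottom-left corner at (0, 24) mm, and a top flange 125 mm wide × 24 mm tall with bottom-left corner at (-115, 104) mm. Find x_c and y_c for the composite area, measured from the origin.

bottom flange: A = 105 × 24 = 2520.00, centroid at (62.50, 12.00).
web: A = 10 × 80 = 800.00, centroid at (5.00, 64.00).
top flange: A = 125 × 24 = 3000.00, centroid at (-52.50, 116.00).
ΣA = 6320.00 mm², ΣAx_c = 4000.00 mm³, ΣAy_c = 429440.00 mm³.
x_c = 4000.00/6320.00 = 0.63 mm; y_c = 429440.00/6320.00 = 67.95 mm.

x_c = 0.63 mm, y_c = 67.95 mm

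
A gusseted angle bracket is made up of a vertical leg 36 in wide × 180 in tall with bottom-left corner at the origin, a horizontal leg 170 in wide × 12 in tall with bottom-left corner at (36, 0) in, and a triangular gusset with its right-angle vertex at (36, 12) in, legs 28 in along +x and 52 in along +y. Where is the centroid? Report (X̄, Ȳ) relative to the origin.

vertical leg: A = 36 × 180 = 6480.00, centroid at (18.00, 90.00).
horizontal leg: A = 170 × 12 = 2040.00, centroid at (121.00, 6.00).
gusset: A = ½·28·52 = 728.00, centroid at (45.33, 29.33).
ΣA = 9248.00 in², ΣAX̄ = 396482.67 in³, ΣAȲ = 616794.67 in³.
X̄ = 396482.67/9248.00 = 42.87 in; Ȳ = 616794.67/9248.00 = 66.69 in.

X̄ = 42.87 in, Ȳ = 66.69 in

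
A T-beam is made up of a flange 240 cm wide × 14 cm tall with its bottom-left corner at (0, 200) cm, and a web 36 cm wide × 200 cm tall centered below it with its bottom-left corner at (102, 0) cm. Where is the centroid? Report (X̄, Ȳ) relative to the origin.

X̄ = 120.00 cm, Ȳ = 134.05 cm

web: A = 36 × 200 = 7200.00, centroid at (120.00, 100.00).
flange: A = 240 × 14 = 3360.00, centroid at (120.00, 207.00).
ΣA = 10560.00 cm²
ΣAX̄ = (7200.00)(120.00) + (3360.00)(120.00) = 1267200.00 cm³
ΣAȲ = (7200.00)(100.00) + (3360.00)(207.00) = 1415520.00 cm³
X̄ = 1267200.00 / 10560.00 = 120.00 cm
Ȳ = 1415520.00 / 10560.00 = 134.05 cm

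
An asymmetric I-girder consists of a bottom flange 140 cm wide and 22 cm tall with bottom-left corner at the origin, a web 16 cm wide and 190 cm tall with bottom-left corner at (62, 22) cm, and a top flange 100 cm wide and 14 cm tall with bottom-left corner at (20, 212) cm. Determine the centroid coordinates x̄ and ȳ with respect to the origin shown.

bottom flange: A = 140 × 22 = 3080.00, centroid at (70.00, 11.00).
web: A = 16 × 190 = 3040.00, centroid at (70.00, 117.00).
top flange: A = 100 × 14 = 1400.00, centroid at (70.00, 219.00).
ΣA = 7520.00 cm²
ΣAx̄ = (3080.00)(70.00) + (3040.00)(70.00) + (1400.00)(70.00) = 526400.00 cm³
ΣAȳ = (3080.00)(11.00) + (3040.00)(117.00) + (1400.00)(219.00) = 696160.00 cm³
x̄ = 526400.00 / 7520.00 = 70.00 cm
ȳ = 696160.00 / 7520.00 = 92.57 cm

x̄ = 70.00 cm, ȳ = 92.57 cm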